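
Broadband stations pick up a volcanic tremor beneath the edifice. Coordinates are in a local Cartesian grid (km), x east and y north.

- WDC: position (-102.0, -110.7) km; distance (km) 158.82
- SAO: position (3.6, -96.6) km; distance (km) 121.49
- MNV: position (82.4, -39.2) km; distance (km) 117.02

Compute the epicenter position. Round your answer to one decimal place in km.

(-16.6, 23.2)

Circle about each station: (x + 102.0)² + (y + 110.7)² = 158.82²; (x − 3.6)² + (y + 96.6)² = 121.49²; (x − 82.4)² + (y + 39.2)² = 117.02².
Subtracting the WDC equation from the SAO and MNV equations removes the quadratic terms:
211.2 x + 28.2 y = -2850.00
368.8 x + 143.0 y = -2801.98
Solving the 2×2 system: x ≈ -16.6, y ≈ 23.2 km.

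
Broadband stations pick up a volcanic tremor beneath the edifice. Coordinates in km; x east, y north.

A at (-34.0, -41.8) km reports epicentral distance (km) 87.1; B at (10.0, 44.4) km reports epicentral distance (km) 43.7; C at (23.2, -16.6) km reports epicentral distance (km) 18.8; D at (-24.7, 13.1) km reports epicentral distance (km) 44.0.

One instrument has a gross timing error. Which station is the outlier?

A

Solve using three stations at a time. Using B, C, D (subtract circle equations pairwise → linear system) gives (x, y) ≈ (17.7, 1.4).
Distances from that point to each station vs reported:
  A: calculated 67.4 vs reported 87.1 → residual 19.7 km
  B: calculated 43.7 vs reported 43.7 → residual 0.0 km
  C: calculated 18.8 vs reported 18.8 → residual 0.0 km
  D: calculated 44.0 vs reported 44.0 → residual 0.0 km
B, C, D are mutually consistent (residuals ≈ 0); A is off by 19.7 km.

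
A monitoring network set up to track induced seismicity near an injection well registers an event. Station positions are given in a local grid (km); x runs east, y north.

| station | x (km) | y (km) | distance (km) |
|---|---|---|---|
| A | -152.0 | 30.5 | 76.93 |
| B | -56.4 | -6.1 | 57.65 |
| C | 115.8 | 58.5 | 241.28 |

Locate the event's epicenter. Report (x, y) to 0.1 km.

(-107.7, -32.4)

Circle about each station: (x + 152.0)² + (y − 30.5)² = 76.93²; (x + 56.4)² + (y + 6.1)² = 57.65²; (x − 115.8)² + (y − 58.5)² = 241.28².
Subtracting the A equation from the B and C equations removes the quadratic terms:
191.2 x − 73.2 y = -18221.38
535.6 x + 56.0 y = -59500.17
Solving the 2×2 system: x ≈ -107.7, y ≈ -32.4 km.
Check against A (with the unrounded x, y): √((x + 152.0)²+(y − 30.5)²) = 76.93 ≈ 76.93 km. ✓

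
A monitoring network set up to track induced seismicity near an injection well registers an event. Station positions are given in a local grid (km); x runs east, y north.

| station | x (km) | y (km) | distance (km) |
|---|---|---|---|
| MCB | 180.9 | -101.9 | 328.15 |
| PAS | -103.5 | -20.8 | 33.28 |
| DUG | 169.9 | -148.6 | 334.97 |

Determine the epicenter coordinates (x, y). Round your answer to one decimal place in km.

Circle about each station: (x − 180.9)² + (y + 101.9)² = 328.15²; (x + 103.5)² + (y + 20.8)² = 33.28²; (x − 169.9)² + (y + 148.6)² = 334.97².
Subtracting the MCB equation from the PAS and DUG equations removes the quadratic terms:
-568.8 x + 162.2 y = 74611.33
-22.0 x − 93.4 y = 3317.07
Solving the 2×2 system: x ≈ -132.4, y ≈ -4.3 km.
Check against MCB (with the unrounded x, y): √((x − 180.9)²+(y + 101.9)²) = 328.15 ≈ 328.15 km. ✓

-132.4 km east, -4.3 km north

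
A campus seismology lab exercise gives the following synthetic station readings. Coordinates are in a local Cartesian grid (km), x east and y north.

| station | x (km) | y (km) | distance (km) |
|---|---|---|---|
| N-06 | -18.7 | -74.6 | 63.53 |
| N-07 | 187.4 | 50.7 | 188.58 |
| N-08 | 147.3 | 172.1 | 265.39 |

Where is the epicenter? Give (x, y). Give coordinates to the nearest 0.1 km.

Circle about each station: (x + 18.7)² + (y + 74.6)² = 63.53²; (x − 187.4)² + (y − 50.7)² = 188.58²; (x − 147.3)² + (y − 172.1)² = 265.39².
Subtracting pairs of circle equations eliminates x²+y² and gives linear equations (the radical axes):
412.2 x + 250.6 y = 248.04
332.0 x + 493.4 y = -20994.94
Solving the 2×2 system: x ≈ 44.8, y ≈ -72.7 km.

44.8 km east, -72.7 km north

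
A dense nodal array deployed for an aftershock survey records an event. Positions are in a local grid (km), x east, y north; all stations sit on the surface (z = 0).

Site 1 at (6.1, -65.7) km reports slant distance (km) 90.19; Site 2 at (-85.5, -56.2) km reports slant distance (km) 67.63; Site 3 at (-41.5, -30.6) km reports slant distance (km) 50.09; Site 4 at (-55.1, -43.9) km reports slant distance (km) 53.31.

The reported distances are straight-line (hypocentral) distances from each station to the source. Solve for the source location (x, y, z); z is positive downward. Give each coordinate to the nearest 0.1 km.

(-54.7, -18.2, 46.7)

Each station gives a sphere (x−x_i)² + (y−y_i)² + z² = d_i² (stations at z=0).
Subtracting the Site 1 sphere from Site 2 and Site 3: z² cancels, leaving linear equations in x and y:
-183.2 x + 19.0 y = 9675.41
-95.2 x + 70.2 y = 3930.14
Solving: x ≈ -54.700, y ≈ -18.196 km (keep extra digits for the depth step; rounded: -54.7, -18.2).
Then from the Site 1 sphere: z² = 90.19² − (x − 6.1)² − (y + 65.7)² with x = -54.700, y = -18.196, so z ≈ 46.701 ≈ 46.7 km.
Check against Site 4 (with the unrounded solution): distance 53.31 ≈ 53.31 km. ✓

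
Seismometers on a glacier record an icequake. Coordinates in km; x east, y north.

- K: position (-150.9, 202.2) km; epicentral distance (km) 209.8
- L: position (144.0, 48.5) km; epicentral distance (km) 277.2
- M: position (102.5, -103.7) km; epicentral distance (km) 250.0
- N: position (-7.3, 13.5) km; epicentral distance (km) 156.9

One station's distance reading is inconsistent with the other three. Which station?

Solve using three stations at a time. Using K, L, M (subtract circle equations pairwise → linear system) gives (x, y) ≈ (-127.7, -6.3).
Distances from that point to each station vs reported:
  K: calculated 209.8 vs reported 209.8 → residual 0.0 km
  L: calculated 277.2 vs reported 277.2 → residual 0.0 km
  M: calculated 250.0 vs reported 250.0 → residual 0.0 km
  N: calculated 122.0 vs reported 156.9 → residual 34.9 km
K, L, M are mutually consistent (residuals ≈ 0); N is off by 34.9 km.

N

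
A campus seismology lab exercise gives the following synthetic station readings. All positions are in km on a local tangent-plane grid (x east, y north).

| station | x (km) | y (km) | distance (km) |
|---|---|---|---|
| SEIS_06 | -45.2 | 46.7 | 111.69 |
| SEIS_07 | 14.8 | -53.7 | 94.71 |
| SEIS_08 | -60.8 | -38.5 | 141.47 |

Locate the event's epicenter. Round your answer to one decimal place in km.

(64.7, 26.8)

Circle about each station: (x + 45.2)² + (y − 46.7)² = 111.69²; (x − 14.8)² + (y + 53.7)² = 94.71²; (x + 60.8)² + (y + 38.5)² = 141.47².
Subtracting the SEIS_06 equation from the SEIS_07 and SEIS_08 equations removes the quadratic terms:
120.0 x − 200.8 y = 2383.47
-31.2 x − 170.4 y = -6584.14
Solving the 2×2 system: x ≈ 64.7, y ≈ 26.8 km.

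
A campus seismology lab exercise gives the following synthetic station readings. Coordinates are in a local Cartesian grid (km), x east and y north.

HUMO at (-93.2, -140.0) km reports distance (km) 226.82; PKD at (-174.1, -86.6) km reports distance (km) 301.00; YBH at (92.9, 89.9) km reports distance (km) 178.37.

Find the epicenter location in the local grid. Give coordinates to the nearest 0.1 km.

126.9 km east, -85.2 km north

Circle about each station: (x + 93.2)² + (y + 140.0)² = 226.82²; (x + 174.1)² + (y + 86.6)² = 301.00²; (x − 92.9)² + (y − 89.9)² = 178.37².
Subtracting the HUMO equation from the PKD and YBH equations removes the quadratic terms:
-161.8 x + 106.8 y = -29629.56
372.2 x + 459.8 y = 8057.64
Solving the 2×2 system: x ≈ 126.9, y ≈ -85.2 km.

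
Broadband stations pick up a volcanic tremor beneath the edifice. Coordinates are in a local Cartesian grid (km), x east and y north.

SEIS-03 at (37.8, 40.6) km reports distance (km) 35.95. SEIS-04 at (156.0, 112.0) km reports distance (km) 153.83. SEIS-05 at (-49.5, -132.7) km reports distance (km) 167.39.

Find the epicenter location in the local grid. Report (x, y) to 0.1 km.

Circle about each station: (x − 37.8)² + (y − 40.6)² = 35.95²; (x − 156.0)² + (y − 112.0)² = 153.83²; (x + 49.5)² + (y + 132.7)² = 167.39².
Subtracting pairs of circle equations eliminates x²+y² and gives linear equations (the radical axes):
236.4 x + 142.8 y = 11431.53
-174.6 x − 346.6 y = -9744.67
Solving the 2×2 system: x ≈ 45.1, y ≈ 5.4 km.

45.1 km east, 5.4 km north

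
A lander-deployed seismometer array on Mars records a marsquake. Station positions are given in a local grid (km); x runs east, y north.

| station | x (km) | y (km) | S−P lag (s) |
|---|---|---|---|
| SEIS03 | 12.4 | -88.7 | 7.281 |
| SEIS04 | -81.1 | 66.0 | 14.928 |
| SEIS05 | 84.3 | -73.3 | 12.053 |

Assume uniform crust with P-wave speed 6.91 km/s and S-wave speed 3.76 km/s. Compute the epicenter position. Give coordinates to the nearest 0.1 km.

Distance from S−P lag: d = Δt · v_P v_S / (v_P − v_S) = Δt · (6.91·3.76)/(6.91−3.76) ≈ 8.2481·Δt.
So d_SEIS03 = 60.05, d_SEIS04 = 123.13, d_SEIS05 = 99.41 km.
Circle about each station: (x − 12.4)² + (y + 88.7)² = 60.05²; (x + 81.1)² + (y − 66.0)² = 123.13²; (x − 84.3)² + (y + 73.3)² = 99.41².
Subtracting the SEIS03 equation from the SEIS04 and SEIS05 equations removes the quadratic terms:
-187.0 x + 309.4 y = -8643.23
143.8 x + 30.8 y = -1818.42
Solving the 2×2 system: x ≈ -5.9, y ≈ -31.5 km.

(-5.9, -31.5)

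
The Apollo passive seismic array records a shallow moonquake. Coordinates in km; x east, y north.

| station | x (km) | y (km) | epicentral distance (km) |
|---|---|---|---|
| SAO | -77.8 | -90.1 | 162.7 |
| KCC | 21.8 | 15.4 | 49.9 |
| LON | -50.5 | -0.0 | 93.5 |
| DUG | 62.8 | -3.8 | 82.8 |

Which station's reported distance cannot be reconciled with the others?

Solve using three stations at a time. Using KCC, LON, DUG (subtract circle equations pairwise → linear system) gives (x, y) ≈ (16.7, 64.9).
Distances from that point to each station vs reported:
  SAO: calculated 181.5 vs reported 162.7 → residual 18.8 km
  KCC: calculated 49.7 vs reported 49.9 → residual 0.2 km
  LON: calculated 93.4 vs reported 93.5 → residual 0.1 km
  DUG: calculated 82.7 vs reported 82.8 → residual 0.1 km
KCC, LON, DUG are mutually consistent (residuals ≈ 0); SAO is off by 18.8 km.

SAO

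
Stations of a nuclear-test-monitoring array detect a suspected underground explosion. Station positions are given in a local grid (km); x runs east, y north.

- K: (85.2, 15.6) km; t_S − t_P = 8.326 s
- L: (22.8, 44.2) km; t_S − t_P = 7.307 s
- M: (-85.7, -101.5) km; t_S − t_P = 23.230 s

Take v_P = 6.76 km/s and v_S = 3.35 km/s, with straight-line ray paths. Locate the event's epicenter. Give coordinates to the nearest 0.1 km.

x ≈ 33.2 km, y ≈ -3.2 km

Distance from S−P lag: d = Δt · v_P v_S / (v_P − v_S) = Δt · (6.76·3.35)/(6.76−3.35) ≈ 6.6411·Δt.
So d_K = 55.29, d_L = 48.53, d_M = 154.27 km.
Circle about each station: (x − 85.2)² + (y − 15.6)² = 55.29²; (x − 22.8)² + (y − 44.2)² = 48.53²; (x + 85.7)² + (y + 101.5)² = 154.27².
Subtracting the K equation from the L and M equations removes the quadratic terms:
-124.8 x + 57.2 y = -4327.10
-341.8 x − 234.2 y = -10597.91
Solving the 2×2 system: x ≈ 33.2, y ≈ -3.2 km.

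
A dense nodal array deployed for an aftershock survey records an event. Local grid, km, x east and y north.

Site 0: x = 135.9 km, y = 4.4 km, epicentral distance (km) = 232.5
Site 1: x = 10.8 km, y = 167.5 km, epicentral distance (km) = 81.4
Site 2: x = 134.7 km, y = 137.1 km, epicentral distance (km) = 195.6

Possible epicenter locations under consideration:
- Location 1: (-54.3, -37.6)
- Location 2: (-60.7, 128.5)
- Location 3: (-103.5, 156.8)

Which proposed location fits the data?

For each candidate, compare |candidate − station| to the reported distance:
Location 1: residuals Site 0 37.7, Site 1 133.8, Site 2 61.8 → max 133.8 km
Location 2: residuals Site 0 0.0, Site 1 0.0, Site 2 0.0 → max 0.0 km
Location 3: residuals Site 0 51.3, Site 1 33.4, Site 2 43.4 → max 51.3 km
Only Location 2 has all residuals ≈ 0.

Location 2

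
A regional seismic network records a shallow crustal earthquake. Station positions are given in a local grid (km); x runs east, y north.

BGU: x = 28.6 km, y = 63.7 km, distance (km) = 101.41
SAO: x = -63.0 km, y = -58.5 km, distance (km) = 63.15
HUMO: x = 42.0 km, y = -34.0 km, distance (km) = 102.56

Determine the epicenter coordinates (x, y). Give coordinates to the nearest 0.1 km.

x ≈ -53.3 km, y ≈ 3.9 km

Circle about each station: (x − 28.6)² + (y − 63.7)² = 101.41²; (x + 63.0)² + (y + 58.5)² = 63.15²; (x − 42.0)² + (y + 34.0)² = 102.56².
Subtracting the BGU equation from the SAO and HUMO equations removes the quadratic terms:
-183.2 x − 244.4 y = 8811.67
26.8 x − 195.4 y = -2190.22
Solving the 2×2 system: x ≈ -53.3, y ≈ 3.9 km.
Check against BGU (with the unrounded x, y): √((x − 28.6)²+(y − 63.7)²) = 101.41 ≈ 101.41 km. ✓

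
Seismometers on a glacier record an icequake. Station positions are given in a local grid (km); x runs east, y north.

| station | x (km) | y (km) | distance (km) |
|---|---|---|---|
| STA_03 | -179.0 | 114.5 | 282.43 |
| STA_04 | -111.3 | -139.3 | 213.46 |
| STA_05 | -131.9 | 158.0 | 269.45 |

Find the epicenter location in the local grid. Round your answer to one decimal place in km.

Circle about each station: (x + 179.0)² + (y − 114.5)² = 282.43²; (x + 111.3)² + (y + 139.3)² = 213.46²; (x + 131.9)² + (y − 158.0)² = 269.45².
Subtracting pairs of circle equations eliminates x²+y² and gives linear equations (the radical axes):
135.4 x − 507.6 y = 20842.46
94.2 x + 87.0 y = 4373.76
Solving the 2×2 system: x ≈ 67.7, y ≈ -23.0 km.
Check against STA_03 (with the unrounded x, y): √((x + 179.0)²+(y − 114.5)²) = 282.42 ≈ 282.43 km. ✓

67.7 km east, -23.0 km north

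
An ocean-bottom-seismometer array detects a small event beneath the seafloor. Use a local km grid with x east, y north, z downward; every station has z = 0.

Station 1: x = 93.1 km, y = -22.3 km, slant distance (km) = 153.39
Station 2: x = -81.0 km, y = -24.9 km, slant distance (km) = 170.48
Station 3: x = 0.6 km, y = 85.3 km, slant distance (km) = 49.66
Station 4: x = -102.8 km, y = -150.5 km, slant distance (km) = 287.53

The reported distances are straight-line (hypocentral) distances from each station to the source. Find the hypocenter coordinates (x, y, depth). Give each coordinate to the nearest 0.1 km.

(20.0, 106.3, 40.6)

Each station gives a sphere (x−x_i)² + (y−y_i)² + z² = d_i² (stations at z=0).
Subtracting the Station 1 sphere from Station 2 and Station 3: z² cancels, leaving linear equations in x and y:
-348.2 x − 5.2 y = -7518.83
-185.0 x + 215.2 y = 19173.93
Solving: x ≈ 20.006, y ≈ 106.297 km (keep extra digits for the depth step; rounded: 20.0, 106.3).
Then from the Station 1 sphere: z² = 153.39² − (x − 93.1)² − (y + 22.3)² with x = 20.006, y = 106.297, so z ≈ 40.603 ≈ 40.6 km.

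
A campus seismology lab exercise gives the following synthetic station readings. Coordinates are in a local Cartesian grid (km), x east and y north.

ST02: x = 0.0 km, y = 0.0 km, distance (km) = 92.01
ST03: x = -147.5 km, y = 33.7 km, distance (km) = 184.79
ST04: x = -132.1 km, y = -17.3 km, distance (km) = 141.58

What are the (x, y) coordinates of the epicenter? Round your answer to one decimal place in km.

(-11.4, -91.3)

Circle about each station: x² + y² = 92.01²; (x + 147.5)² + (y − 33.7)² = 184.79²; (x + 132.1)² + (y + 17.3)² = 141.58².
Subtracting the ST02 equation from the ST03 and ST04 equations removes the quadratic terms:
-295.0 x + 67.4 y = -2789.56
-264.2 x − 34.6 y = 6170.64
Solving the 2×2 system: x ≈ -11.4, y ≈ -91.3 km.
Check against ST02 (with the unrounded x, y): √(x²+y²) = 92.00 ≈ 92.01 km. ✓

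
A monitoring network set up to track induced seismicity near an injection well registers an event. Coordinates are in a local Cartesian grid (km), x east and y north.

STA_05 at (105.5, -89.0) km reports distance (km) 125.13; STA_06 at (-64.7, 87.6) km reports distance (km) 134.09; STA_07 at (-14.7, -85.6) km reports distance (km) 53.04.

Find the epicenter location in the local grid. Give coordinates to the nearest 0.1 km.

Circle about each station: (x − 105.5)² + (y + 89.0)² = 125.13²; (x + 64.7)² + (y − 87.6)² = 134.09²; (x + 14.7)² + (y + 85.6)² = 53.04².
Subtracting pairs of circle equations eliminates x²+y² and gives linear equations (the radical axes):
-340.4 x + 353.2 y = -9514.01
-240.4 x + 6.8 y = 1336.48
Solving the 2×2 system: x ≈ -6.5, y ≈ -33.2 km.
Check against STA_05 (with the unrounded x, y): √((x − 105.5)²+(y + 89.0)²) = 125.13 ≈ 125.13 km. ✓

(-6.5, -33.2)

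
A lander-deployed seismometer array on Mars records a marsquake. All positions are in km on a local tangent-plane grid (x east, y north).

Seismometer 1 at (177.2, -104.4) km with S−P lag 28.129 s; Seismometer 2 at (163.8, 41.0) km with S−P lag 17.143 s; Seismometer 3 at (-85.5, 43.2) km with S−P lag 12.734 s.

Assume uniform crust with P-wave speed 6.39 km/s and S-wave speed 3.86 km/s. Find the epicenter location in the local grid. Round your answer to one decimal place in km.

(14.7, 116.5)

Distance from S−P lag: d = Δt · v_P v_S / (v_P − v_S) = Δt · (6.39·3.86)/(6.39−3.86) ≈ 9.7492·Δt.
So d_Seismometer 1 = 274.23, d_Seismometer 2 = 167.13, d_Seismometer 3 = 124.15 km.
Circle about each station: (x − 177.2)² + (y + 104.4)² = 274.23²; (x − 163.8)² + (y − 41.0)² = 167.13²; (x + 85.5)² + (y − 43.2)² = 124.15².
Subtracting the Seismometer 1 equation from the Seismometer 2 and Seismometer 3 equations removes the quadratic terms:
-26.8 x + 290.8 y = 33481.90
-525.4 x + 295.2 y = 26666.16
Solving the 2×2 system: x ≈ 14.7, y ≈ 116.5 km.
Check against Seismometer 1 (with the unrounded x, y): √((x − 177.2)²+(y + 104.4)²) = 274.23 ≈ 274.23 km. ✓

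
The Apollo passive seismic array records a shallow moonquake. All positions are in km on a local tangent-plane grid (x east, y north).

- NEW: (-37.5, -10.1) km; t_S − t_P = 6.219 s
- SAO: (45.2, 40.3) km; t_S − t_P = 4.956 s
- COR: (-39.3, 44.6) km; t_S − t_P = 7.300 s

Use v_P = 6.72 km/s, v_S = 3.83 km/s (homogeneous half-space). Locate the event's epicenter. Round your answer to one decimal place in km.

Distance from S−P lag: d = Δt · v_P v_S / (v_P − v_S) = Δt · (6.72·3.83)/(6.72−3.83) ≈ 8.9057·Δt.
So d_NEW = 55.38, d_SAO = 44.14, d_COR = 65.01 km.
Circle about each station: (x + 37.5)² + (y + 10.1)² = 55.38²; (x − 45.2)² + (y − 40.3)² = 44.14²; (x + 39.3)² + (y − 44.6)² = 65.01².
Subtracting the NEW equation from the SAO and COR equations removes the quadratic terms:
165.4 x + 100.8 y = 3277.47
-3.6 x + 109.4 y = 866.03
Solving the 2×2 system: x ≈ 14.7, y ≈ 8.4 km.
Check against NEW (with the unrounded x, y): √((x + 37.5)²+(y + 10.1)²) = 55.38 ≈ 55.38 km. ✓

14.7 km east, 8.4 km north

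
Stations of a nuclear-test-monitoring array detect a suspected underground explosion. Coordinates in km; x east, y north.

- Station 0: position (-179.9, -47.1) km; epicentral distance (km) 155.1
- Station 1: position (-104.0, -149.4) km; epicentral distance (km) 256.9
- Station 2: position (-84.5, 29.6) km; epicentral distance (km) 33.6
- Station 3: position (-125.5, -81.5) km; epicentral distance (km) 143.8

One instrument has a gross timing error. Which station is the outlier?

Solve using three stations at a time. Using Station 0, Station 2, Station 3 (subtract circle equations pairwise → linear system) gives (x, y) ≈ (-53.7, 43.1).
Distances from that point to each station vs reported:
  Station 0: calculated 155.1 vs reported 155.1 → residual 0.0 km
  Station 1: calculated 199.0 vs reported 256.9 → residual 57.9 km
  Station 2: calculated 33.6 vs reported 33.6 → residual 0.0 km
  Station 3: calculated 143.8 vs reported 143.8 → residual 0.0 km
Station 0, Station 2, Station 3 are mutually consistent (residuals ≈ 0); Station 1 is off by 57.9 km.

Station 1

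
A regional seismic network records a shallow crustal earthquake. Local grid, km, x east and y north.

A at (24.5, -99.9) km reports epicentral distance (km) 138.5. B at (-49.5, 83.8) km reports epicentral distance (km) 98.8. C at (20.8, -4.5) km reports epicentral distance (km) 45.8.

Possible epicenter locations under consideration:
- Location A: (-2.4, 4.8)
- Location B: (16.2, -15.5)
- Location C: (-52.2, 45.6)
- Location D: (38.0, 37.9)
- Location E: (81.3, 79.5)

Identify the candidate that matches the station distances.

For each candidate, compare |candidate − station| to the reported distance:
Location A: residuals A 30.4, B 6.8, C 20.8 → max 30.4 km
Location B: residuals A 53.7, B 20.3, C 33.9 → max 53.7 km
Location C: residuals A 26.0, B 60.5, C 42.7 → max 60.5 km
Location D: residuals A 0.0, B 0.0, C 0.0 → max 0.0 km
Location E: residuals A 49.7, B 32.1, C 57.7 → max 57.7 km
Only Location D has all residuals ≈ 0.

Location D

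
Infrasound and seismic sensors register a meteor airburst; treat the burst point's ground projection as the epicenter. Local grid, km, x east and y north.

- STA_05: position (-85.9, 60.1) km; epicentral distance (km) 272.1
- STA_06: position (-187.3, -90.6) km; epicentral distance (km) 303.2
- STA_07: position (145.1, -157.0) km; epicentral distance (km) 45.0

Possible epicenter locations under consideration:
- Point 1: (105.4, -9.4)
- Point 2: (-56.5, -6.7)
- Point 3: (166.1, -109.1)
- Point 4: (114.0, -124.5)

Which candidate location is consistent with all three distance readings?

For each candidate, compare |candidate − station| to the reported distance:
Point 1: residuals STA_05 68.6, STA_06 0.6, STA_07 107.8 → max 107.8 km
Point 2: residuals STA_05 199.1, STA_06 147.8, STA_07 206.5 → max 206.5 km
Point 3: residuals STA_05 31.4, STA_06 50.7, STA_07 7.3 → max 50.7 km
Point 4: residuals STA_05 0.0, STA_06 0.0, STA_07 0.0 → max 0.0 km
Only Point 4 has all residuals ≈ 0.

Point 4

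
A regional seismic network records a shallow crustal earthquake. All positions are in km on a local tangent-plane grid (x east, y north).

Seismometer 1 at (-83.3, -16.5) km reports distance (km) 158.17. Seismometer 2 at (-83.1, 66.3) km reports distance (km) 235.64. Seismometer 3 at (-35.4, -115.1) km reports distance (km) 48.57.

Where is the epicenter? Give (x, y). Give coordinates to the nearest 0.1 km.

(-15.7, -159.5)

Circle about each station: (x + 83.3)² + (y + 16.5)² = 158.17²; (x + 83.1)² + (y − 66.3)² = 235.64²; (x + 35.4)² + (y + 115.1)² = 48.57².
Subtracting the Seismometer 1 equation from the Seismometer 2 and Seismometer 3 equations removes the quadratic terms:
0.4 x + 165.6 y = -26418.30
95.8 x − 197.2 y = 29948.73
Solving the 2×2 system: x ≈ -15.7, y ≈ -159.5 km.
Check against Seismometer 1 (with the unrounded x, y): √((x + 83.3)²+(y + 16.5)²) = 158.17 ≈ 158.17 km. ✓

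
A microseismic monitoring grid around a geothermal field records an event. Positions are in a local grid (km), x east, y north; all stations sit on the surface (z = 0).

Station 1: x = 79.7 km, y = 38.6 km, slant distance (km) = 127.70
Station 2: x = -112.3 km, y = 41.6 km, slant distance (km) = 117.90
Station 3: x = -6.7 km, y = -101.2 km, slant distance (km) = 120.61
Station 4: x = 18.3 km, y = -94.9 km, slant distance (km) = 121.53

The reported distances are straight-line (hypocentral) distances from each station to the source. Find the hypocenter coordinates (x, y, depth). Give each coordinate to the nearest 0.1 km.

x ≈ -23.2 km, y ≈ -0.7 km, depth ≈ 64.6 km

Each station gives a sphere (x−x_i)² + (y−y_i)² + z² = d_i² (stations at z=0).
Subtracting the Station 1 sphere from Station 2 and Station 3: z² cancels, leaving linear equations in x and y:
-384.0 x + 6.0 y = 8906.68
-172.8 x − 279.6 y = 4204.80
Solving: x ≈ -23.205, y ≈ -0.697 km (keep extra digits for the depth step; rounded: -23.2, -0.7).
Then from the Station 1 sphere: z² = 127.70² − (x − 79.7)² − (y − 38.6)² with x = -23.205, y = -0.697, so z ≈ 64.603 ≈ 64.6 km.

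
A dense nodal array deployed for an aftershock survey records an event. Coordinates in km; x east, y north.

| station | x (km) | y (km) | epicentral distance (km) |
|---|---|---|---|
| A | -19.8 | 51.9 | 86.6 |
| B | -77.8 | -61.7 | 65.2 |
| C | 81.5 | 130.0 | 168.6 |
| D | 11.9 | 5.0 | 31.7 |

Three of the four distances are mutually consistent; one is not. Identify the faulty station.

Solve using three stations at a time. Using A, C, D (subtract circle equations pairwise → linear system) gives (x, y) ≈ (17.8, -26.1).
Distances from that point to each station vs reported:
  A: calculated 86.6 vs reported 86.6 → residual 0.0 km
  B: calculated 102.0 vs reported 65.2 → residual 36.8 km
  C: calculated 168.6 vs reported 168.6 → residual 0.0 km
  D: calculated 31.6 vs reported 31.7 → residual 0.1 km
A, C, D are mutually consistent (residuals ≈ 0); B is off by 36.8 km.

B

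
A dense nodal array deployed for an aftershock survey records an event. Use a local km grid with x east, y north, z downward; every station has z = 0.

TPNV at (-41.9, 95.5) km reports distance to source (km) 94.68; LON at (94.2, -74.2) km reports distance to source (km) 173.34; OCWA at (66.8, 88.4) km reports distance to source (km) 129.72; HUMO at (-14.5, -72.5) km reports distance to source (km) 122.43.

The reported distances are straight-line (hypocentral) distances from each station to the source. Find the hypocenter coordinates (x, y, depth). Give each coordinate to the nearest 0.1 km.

x ≈ -27.8 km, y ≈ 29.5 km, depth ≈ 66.4 km

Each station gives a sphere (x−x_i)² + (y−y_i)² + z² = d_i² (stations at z=0).
Subtracting the TPNV sphere from LON and OCWA: z² cancels, leaving linear equations in x and y:
272.2 x − 339.4 y = -17579.03
217.4 x − 14.2 y = -6462.04
Solving: x ≈ -27.797, y ≈ 29.501 km (keep extra digits for the depth step; rounded: -27.8, 29.5).
Then from the TPNV sphere: z² = 94.68² − (x + 41.9)² − (y − 95.5)² with x = -27.797, y = 29.501, so z ≈ 66.404 ≈ 66.4 km.
Check against HUMO (with the unrounded solution): distance 122.44 ≈ 122.43 km. ✓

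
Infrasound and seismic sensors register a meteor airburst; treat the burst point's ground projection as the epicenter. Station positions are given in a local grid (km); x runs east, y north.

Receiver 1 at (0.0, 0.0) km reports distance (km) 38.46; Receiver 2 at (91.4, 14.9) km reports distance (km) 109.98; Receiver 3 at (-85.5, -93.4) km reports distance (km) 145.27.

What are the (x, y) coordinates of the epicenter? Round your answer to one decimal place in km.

Circle about each station: x² + y² = 38.46²; (x − 91.4)² + (y − 14.9)² = 109.98²; (x + 85.5)² + (y + 93.4)² = 145.27².
Subtracting pairs of circle equations eliminates x²+y² and gives linear equations (the radical axes):
182.8 x + 29.8 y = -2040.46
-171.0 x − 186.8 y = -3590.39
Solving the 2×2 system: x ≈ -16.8, y ≈ 34.6 km.
Check against Receiver 1 (with the unrounded x, y): √(x²+y²) = 38.47 ≈ 38.46 km. ✓

-16.8 km east, 34.6 km north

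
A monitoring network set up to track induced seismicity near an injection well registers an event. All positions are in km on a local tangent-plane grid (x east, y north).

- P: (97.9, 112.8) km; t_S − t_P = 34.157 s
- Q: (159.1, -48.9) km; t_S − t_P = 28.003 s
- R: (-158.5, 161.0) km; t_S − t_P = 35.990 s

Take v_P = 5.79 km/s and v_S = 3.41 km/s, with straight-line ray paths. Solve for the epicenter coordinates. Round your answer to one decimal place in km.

-61.6 km east, -121.4 km north

Distance from S−P lag: d = Δt · v_P v_S / (v_P − v_S) = Δt · (5.79·3.41)/(5.79−3.41) ≈ 8.2958·Δt.
So d_P = 283.36, d_Q = 232.31, d_R = 298.56 km.
Circle about each station: (x − 97.9)² + (y − 112.8)² = 283.36²; (x − 159.1)² + (y + 48.9)² = 232.31²; (x + 158.5)² + (y − 161.0)² = 298.56².
Subtracting pairs of circle equations eliminates x²+y² and gives linear equations (the radical axes):
122.4 x − 323.4 y = 31720.72
-512.8 x + 96.4 y = 19889.82
Solving the 2×2 system: x ≈ -61.6, y ≈ -121.4 km.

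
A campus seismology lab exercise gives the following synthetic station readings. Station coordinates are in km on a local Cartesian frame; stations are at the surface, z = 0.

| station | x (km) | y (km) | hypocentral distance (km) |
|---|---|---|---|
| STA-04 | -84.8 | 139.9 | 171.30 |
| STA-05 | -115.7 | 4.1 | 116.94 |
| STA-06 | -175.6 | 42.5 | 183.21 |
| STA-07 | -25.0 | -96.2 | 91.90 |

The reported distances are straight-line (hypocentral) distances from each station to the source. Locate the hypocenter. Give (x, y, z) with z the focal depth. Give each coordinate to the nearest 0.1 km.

x ≈ -0.0 km, y ≈ -8.5 km, depth ≈ 11.4 km

Each station gives a sphere (x−x_i)² + (y−y_i)² + z² = d_i² (stations at z=0).
Subtracting the STA-04 sphere from STA-05 and STA-06: z² cancels, leaving linear equations in x and y:
-61.8 x − 271.6 y = 2308.98
-181.6 x − 194.8 y = 1656.35
Solving: x ≈ -0.002, y ≈ -8.501 km (keep extra digits for the depth step; rounded: -0.0, -8.5).
Then from the STA-04 sphere: z² = 171.30² − (x + 84.8)² − (y − 139.9)² with x = -0.002, y = -8.501, so z ≈ 11.408 ≈ 11.4 km.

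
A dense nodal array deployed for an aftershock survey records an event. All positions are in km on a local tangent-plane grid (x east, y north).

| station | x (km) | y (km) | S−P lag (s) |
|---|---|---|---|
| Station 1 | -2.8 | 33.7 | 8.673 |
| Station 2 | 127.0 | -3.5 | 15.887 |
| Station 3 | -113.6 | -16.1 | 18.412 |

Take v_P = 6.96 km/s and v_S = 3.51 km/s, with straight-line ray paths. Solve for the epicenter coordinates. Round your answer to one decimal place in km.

x ≈ 16.5 km, y ≈ -24.6 km

Distance from S−P lag: d = Δt · v_P v_S / (v_P − v_S) = Δt · (6.96·3.51)/(6.96−3.51) ≈ 7.0810·Δt.
So d_Station 1 = 61.41, d_Station 2 = 112.50, d_Station 3 = 130.38 km.
Circle about each station: (x + 2.8)² + (y − 33.7)² = 61.41²; (x − 127.0)² + (y + 3.5)² = 112.50²; (x + 113.6)² + (y + 16.1)² = 130.38².
Subtracting pairs of circle equations eliminates x²+y² and gives linear equations (the radical axes):
259.6 x − 74.4 y = 6112.66
-221.6 x − 99.6 y = -1207.12
Solving the 2×2 system: x ≈ 16.5, y ≈ -24.6 km.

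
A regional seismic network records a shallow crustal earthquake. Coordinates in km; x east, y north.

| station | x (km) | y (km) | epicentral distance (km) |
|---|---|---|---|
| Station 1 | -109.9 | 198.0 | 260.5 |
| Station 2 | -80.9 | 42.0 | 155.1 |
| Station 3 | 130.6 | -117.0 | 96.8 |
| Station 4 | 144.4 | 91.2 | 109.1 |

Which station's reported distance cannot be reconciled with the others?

Station 3

Solve using three stations at a time. Using Station 1, Station 2, Station 4 (subtract circle equations pairwise → linear system) gives (x, y) ≈ (71.0, 10.5).
Distances from that point to each station vs reported:
  Station 1: calculated 260.5 vs reported 260.5 → residual 0.0 km
  Station 2: calculated 155.1 vs reported 155.1 → residual 0.0 km
  Station 3: calculated 140.8 vs reported 96.8 → residual 44.0 km
  Station 4: calculated 109.1 vs reported 109.1 → residual 0.0 km
Station 1, Station 2, Station 4 are mutually consistent (residuals ≈ 0); Station 3 is off by 44.0 km.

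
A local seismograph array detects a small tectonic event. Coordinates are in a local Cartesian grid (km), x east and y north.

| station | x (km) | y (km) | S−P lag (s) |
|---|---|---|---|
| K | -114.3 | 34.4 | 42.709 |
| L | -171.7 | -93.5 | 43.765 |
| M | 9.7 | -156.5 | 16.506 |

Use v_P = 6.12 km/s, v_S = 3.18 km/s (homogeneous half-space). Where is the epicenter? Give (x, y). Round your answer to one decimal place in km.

Distance from S−P lag: d = Δt · v_P v_S / (v_P − v_S) = Δt · (6.12·3.18)/(6.12−3.18) ≈ 6.6196·Δt.
So d_K = 282.72, d_L = 289.71, d_M = 109.26 km.
Circle about each station: (x + 114.3)² + (y − 34.4)² = 282.72²; (x + 171.7)² + (y + 93.5)² = 289.71²; (x − 9.7)² + (y + 156.5)² = 109.26².
Subtracting the K equation from the L and M equations removes the quadratic terms:
-114.8 x − 255.8 y = 19974.00
248.0 x − 381.8 y = 78331.34
Solving the 2×2 system: x ≈ 115.7, y ≈ -130.0 km.

115.7 km east, -130.0 km north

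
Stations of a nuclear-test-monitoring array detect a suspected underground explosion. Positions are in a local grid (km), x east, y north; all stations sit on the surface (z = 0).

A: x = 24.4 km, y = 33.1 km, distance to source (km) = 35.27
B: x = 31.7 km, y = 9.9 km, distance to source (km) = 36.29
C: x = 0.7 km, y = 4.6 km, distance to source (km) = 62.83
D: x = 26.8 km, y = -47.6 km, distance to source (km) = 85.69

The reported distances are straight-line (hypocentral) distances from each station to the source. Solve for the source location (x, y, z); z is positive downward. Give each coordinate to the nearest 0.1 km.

Each station gives a sphere (x−x_i)² + (y−y_i)² + z² = d_i² (stations at z=0).
Subtracting the A sphere from B and C: z² cancels, leaving linear equations in x and y:
14.6 x − 46.4 y = -661.06
-47.4 x − 57.0 y = -4372.96
Solving: x ≈ 54.502, y ≈ 31.396 km (keep extra digits for the depth step; rounded: 54.5, 31.4).
Then from the A sphere: z² = 35.27² − (x − 24.4)² − (y − 33.1)² with x = 54.502, y = 31.396, so z ≈ 18.301 ≈ 18.3 km.

(54.5, 31.4, 18.3)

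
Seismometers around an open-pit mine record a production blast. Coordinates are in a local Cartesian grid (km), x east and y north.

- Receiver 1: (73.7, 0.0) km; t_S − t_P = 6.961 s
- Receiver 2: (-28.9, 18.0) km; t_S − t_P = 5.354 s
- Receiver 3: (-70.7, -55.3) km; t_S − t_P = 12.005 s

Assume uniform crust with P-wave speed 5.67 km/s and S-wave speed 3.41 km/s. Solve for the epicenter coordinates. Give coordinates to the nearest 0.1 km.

Distance from S−P lag: d = Δt · v_P v_S / (v_P − v_S) = Δt · (5.67·3.41)/(5.67−3.41) ≈ 8.5552·Δt.
So d_Receiver 1 = 59.55, d_Receiver 2 = 45.80, d_Receiver 3 = 102.70 km.
Circle about each station: (x − 73.7)² + y² = 59.55²; (x + 28.9)² + (y − 18.0)² = 45.80²; (x + 70.7)² + (y + 55.3)² = 102.70².
Subtracting pairs of circle equations eliminates x²+y² and gives linear equations (the radical axes):
-205.2 x + 36.0 y = -2823.92
-288.8 x − 110.6 y = -4376.20
Solving the 2×2 system: x ≈ 14.2, y ≈ 2.5 km.
Check against Receiver 1 (with the unrounded x, y): √((x − 73.7)²+y²) = 59.55 ≈ 59.55 km. ✓

x ≈ 14.2 km, y ≈ 2.5 km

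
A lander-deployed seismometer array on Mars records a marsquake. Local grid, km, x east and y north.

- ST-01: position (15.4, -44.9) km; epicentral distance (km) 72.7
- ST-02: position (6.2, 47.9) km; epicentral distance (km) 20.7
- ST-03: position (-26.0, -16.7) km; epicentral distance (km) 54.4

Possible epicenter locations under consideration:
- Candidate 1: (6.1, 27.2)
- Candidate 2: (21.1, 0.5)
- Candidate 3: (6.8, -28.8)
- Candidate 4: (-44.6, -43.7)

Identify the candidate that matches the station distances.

For each candidate, compare |candidate − station| to the reported distance:
Candidate 1: residuals ST-01 0.0, ST-02 0.0, ST-03 0.0 → max 0.0 km
Candidate 2: residuals ST-01 26.9, ST-02 29.0, ST-03 4.3 → max 29.0 km
Candidate 3: residuals ST-01 54.4, ST-02 56.0, ST-03 19.4 → max 56.0 km
Candidate 4: residuals ST-01 12.7, ST-02 84.0, ST-03 21.6 → max 84.0 km
Only Candidate 1 has all residuals ≈ 0.

Candidate 1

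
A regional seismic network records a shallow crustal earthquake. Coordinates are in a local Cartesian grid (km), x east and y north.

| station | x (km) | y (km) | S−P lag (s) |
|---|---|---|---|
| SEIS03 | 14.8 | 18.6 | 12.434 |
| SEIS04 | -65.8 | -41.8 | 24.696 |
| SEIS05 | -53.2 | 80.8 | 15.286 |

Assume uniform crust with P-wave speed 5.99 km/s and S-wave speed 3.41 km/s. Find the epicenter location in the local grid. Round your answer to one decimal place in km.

65.8 km east, 102.8 km north

Distance from S−P lag: d = Δt · v_P v_S / (v_P − v_S) = Δt · (5.99·3.41)/(5.99−3.41) ≈ 7.9170·Δt.
So d_SEIS03 = 98.44, d_SEIS04 = 195.52, d_SEIS05 = 121.02 km.
Circle about each station: (x − 14.8)² + (y − 18.6)² = 98.44²; (x + 65.8)² + (y + 41.8)² = 195.52²; (x + 53.2)² + (y − 80.8)² = 121.02².
Subtracting pairs of circle equations eliminates x²+y² and gives linear equations (the radical axes):
-161.2 x − 120.8 y = -23025.76
-136.0 x + 124.4 y = 3838.47
Solving the 2×2 system: x ≈ 65.8, y ≈ 102.8 km.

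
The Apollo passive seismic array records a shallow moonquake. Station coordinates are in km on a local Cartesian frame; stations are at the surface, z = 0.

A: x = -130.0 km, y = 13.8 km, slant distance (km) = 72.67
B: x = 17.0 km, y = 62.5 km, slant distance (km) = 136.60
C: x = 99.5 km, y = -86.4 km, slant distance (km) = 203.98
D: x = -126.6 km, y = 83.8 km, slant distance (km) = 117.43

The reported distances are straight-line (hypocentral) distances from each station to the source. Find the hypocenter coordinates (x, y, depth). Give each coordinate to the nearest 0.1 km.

Each station gives a sphere (x−x_i)² + (y−y_i)² + z² = d_i² (stations at z=0).
Subtracting the A sphere from B and C: z² cancels, leaving linear equations in x and y:
294.0 x + 97.4 y = -26273.82
459.0 x − 200.4 y = -36052.14
Solving: x ≈ -84.698, y ≈ -14.093 km (keep extra digits for the depth step; rounded: -84.7, -14.1).
Then from the A sphere: z² = 72.67² − (x + 130.0)² − (y − 13.8)² with x = -84.698, y = -14.093, so z ≈ 49.504 ≈ 49.5 km.
Check against D (with the unrounded solution): distance 117.43 ≈ 117.43 km. ✓

x ≈ -84.7 km, y ≈ -14.1 km, depth ≈ 49.5 km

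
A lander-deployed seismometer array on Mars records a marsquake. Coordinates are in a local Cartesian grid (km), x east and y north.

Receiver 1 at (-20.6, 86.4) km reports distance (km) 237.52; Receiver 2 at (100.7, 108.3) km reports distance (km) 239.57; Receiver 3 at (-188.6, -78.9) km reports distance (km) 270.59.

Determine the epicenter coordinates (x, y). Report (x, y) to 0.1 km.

Circle about each station: (x + 20.6)² + (y − 86.4)² = 237.52²; (x − 100.7)² + (y − 108.3)² = 239.57²; (x + 188.6)² + (y + 78.9)² = 270.59².
Subtracting pairs of circle equations eliminates x²+y² and gives linear equations (the radical axes):
242.6 x + 43.8 y = 13002.03
-336.0 x − 330.6 y = 17102.65
Solving the 2×2 system: x ≈ 77.1, y ≈ -130.1 km.

x ≈ 77.1 km, y ≈ -130.1 km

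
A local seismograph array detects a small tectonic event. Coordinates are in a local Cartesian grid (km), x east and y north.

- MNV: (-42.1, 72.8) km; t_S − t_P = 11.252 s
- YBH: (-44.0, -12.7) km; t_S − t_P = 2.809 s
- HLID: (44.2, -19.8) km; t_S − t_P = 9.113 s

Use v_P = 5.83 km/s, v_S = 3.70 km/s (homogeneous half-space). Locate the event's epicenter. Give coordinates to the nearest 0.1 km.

Distance from S−P lag: d = Δt · v_P v_S / (v_P − v_S) = Δt · (5.83·3.70)/(5.83−3.70) ≈ 10.1272·Δt.
So d_MNV = 113.95, d_YBH = 28.45, d_HLID = 92.29 km.
Circle about each station: (x + 42.1)² + (y − 72.8)² = 113.95²; (x + 44.0)² + (y + 12.7)² = 28.45²; (x − 44.2)² + (y + 19.8)² = 92.29².
Subtracting pairs of circle equations eliminates x²+y² and gives linear equations (the radical axes):
-3.8 x − 171.0 y = 7200.24
172.6 x − 185.2 y = -259.41
Solving the 2×2 system: x ≈ -45.6, y ≈ -41.1 km.

(-45.6, -41.1)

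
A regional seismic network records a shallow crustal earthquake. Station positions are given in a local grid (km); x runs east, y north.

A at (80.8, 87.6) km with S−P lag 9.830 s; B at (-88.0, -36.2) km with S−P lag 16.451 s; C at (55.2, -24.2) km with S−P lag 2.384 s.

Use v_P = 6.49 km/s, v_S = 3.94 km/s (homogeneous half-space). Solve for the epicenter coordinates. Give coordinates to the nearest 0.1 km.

75.0 km east, -10.8 km north

Distance from S−P lag: d = Δt · v_P v_S / (v_P − v_S) = Δt · (6.49·3.94)/(6.49−3.94) ≈ 10.0277·Δt.
So d_A = 98.57, d_B = 164.97, d_C = 23.91 km.
Circle about each station: (x − 80.8)² + (y − 87.6)² = 98.57²; (x + 88.0)² + (y + 36.2)² = 164.97²; (x − 55.2)² + (y + 24.2)² = 23.91².
Subtracting the A equation from the B and C equations removes the quadratic terms:
-337.6 x − 247.6 y = -22647.02
-51.2 x − 223.6 y = -1425.36
Solving the 2×2 system: x ≈ 75.0, y ≈ -10.8 km.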